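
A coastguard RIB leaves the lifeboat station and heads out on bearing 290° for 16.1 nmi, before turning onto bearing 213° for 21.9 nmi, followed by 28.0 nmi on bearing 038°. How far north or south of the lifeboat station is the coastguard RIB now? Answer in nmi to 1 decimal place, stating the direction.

Leg 1 (290°, 16.1 nmi): east 16.1 sin 290° = -15.13, north 16.1 cos 290° = 5.51
Leg 2 (213°, 21.9 nmi): east 21.9 sin 213° = -11.93, north 21.9 cos 213° = -18.37
Leg 3 (038°, 28.0 nmi): east 28.0 sin 38° = 17.24, north 28.0 cos 38° = 22.06
Net north component: 9.20 nmi.

9.2 nmi north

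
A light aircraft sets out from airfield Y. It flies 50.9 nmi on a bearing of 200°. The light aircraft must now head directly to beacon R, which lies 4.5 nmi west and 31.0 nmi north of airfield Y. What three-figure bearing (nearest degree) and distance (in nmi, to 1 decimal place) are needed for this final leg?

Leg 1 (200°, 50.9 nmi): east 50.9 sin 200° = -17.41, north 50.9 cos 200° = -47.83
Current position: (-17.41, -47.83). Target: (-4.5, 31.0). Remaining: Δeast = 12.91, Δnorth = 78.83.
Bearing = atan2(12.91, 78.83) mod 360° = 9.30°; distance = √((12.91)² + (78.83)²) = 79.880 nmi.

009°, 79.9 nmi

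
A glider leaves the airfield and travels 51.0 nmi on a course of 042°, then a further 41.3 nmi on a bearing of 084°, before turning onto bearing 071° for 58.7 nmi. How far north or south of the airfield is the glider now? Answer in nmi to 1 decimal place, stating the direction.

Leg 1 (042°, 51.0 nmi): east 51.0 sin 42° = 34.13, north 51.0 cos 42° = 37.90
Leg 2 (084°, 41.3 nmi): east 41.3 sin 84° = 41.07, north 41.3 cos 84° = 4.32
Leg 3 (071°, 58.7 nmi): east 58.7 sin 71° = 55.50, north 58.7 cos 71° = 19.11
Net north component: 61.33 nmi.

61.3 nmi north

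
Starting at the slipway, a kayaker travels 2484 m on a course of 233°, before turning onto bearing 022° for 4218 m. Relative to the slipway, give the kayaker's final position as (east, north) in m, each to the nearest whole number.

(-404, 2416)

Leg 1 (233°, 2484 m): east 2484 sin 233° = -1983.81, north 2484 cos 233° = -1494.91
Leg 2 (022°, 4218 m): east 4218 sin 22° = 1580.09, north 4218 cos 22° = 3910.86
Summing: -403.72 m east, 2415.95 m north → (-404, 2416).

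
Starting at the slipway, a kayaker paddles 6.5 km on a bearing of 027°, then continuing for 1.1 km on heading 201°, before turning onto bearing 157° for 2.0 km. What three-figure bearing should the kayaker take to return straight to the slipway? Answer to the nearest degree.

229°

Leg 1 (027°, 6.5 km): east 6.5 sin 27° = 2.95, north 6.5 cos 27° = 5.79
Leg 2 (201°, 1.1 km): east 1.1 sin 201° = -0.39, north 1.1 cos 201° = -1.03
Leg 3 (157°, 2.0 km): east 2.0 sin 157° = 0.78, north 2.0 cos 157° = -1.84
Net displacement: 3.34 east, 2.92 north. Direction back to start is (-3.34, -2.92): bearing = atan2(-3.34, -2.92) mod 360° = 228.79° ≈ 229°.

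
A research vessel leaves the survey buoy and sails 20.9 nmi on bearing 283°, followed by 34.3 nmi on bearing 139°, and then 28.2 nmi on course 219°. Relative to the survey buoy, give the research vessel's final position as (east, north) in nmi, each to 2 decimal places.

(-15.61, -43.10)

Leg 1 (283°, 20.9 nmi): east 20.9 sin 283° = -20.36, north 20.9 cos 283° = 4.70
Leg 2 (139°, 34.3 nmi): east 34.3 sin 139° = 22.50, north 34.3 cos 139° = -25.89
Leg 3 (219°, 28.2 nmi): east 28.2 sin 219° = -17.75, north 28.2 cos 219° = -21.92
Summing: -15.61 nmi east, -43.10 nmi north → (-15.61, -43.10).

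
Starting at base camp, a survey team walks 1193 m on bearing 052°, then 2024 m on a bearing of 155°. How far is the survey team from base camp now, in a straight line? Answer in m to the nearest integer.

Leg 1 (052°, 1193 m): east 1193 sin 52° = 940.10, north 1193 cos 52° = 734.48
Leg 2 (155°, 2024 m): east 2024 sin 155° = 855.38, north 2024 cos 155° = -1834.37
Net: 1795.48 east, -1099.88 north. Distance = √((1795.48)² + (-1099.88)²) = 2105.582 m.

2106 m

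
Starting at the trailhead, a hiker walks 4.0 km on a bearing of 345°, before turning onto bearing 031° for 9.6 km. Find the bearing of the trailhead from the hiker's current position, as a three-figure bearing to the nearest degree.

Leg 1 (345°, 4.0 km): east 4.0 sin 345° = -1.04, north 4.0 cos 345° = 3.86
Leg 2 (031°, 9.6 km): east 9.6 sin 31° = 4.94, north 9.6 cos 31° = 8.23
Net displacement: 3.91 east, 12.09 north. Direction back to start is (-3.91, -12.09): bearing = atan2(-3.91, -12.09) mod 360° = 197.91° ≈ 198°.

198°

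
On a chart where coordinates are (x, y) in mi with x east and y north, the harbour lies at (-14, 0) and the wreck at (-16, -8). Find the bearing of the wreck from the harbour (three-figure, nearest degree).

Δeast = -16 − -14 = -2.00; Δnorth = -8 − 0 = -8.00.
Bearing = atan2(Δeast, Δnorth) mod 360° = 194.04° ≈ 194°.

194°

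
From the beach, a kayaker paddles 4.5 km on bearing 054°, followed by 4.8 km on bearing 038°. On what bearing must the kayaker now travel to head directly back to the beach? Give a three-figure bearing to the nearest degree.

226°

Leg 1 (054°, 4.5 km): east 4.5 sin 54° = 3.64, north 4.5 cos 54° = 2.65
Leg 2 (038°, 4.8 km): east 4.8 sin 38° = 2.96, north 4.8 cos 38° = 3.78
Net displacement: 6.60 east, 6.43 north. Direction back to start is (-6.60, -6.43): bearing = atan2(-6.60, -6.43) mod 360° = 225.74° ≈ 226°.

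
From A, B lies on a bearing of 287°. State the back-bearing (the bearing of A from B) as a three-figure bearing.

Back-bearing = 287° − 180° = 107°.

107°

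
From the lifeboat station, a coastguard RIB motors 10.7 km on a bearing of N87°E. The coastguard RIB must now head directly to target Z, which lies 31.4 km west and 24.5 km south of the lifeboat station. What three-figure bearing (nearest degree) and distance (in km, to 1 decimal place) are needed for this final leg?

Leg 1 (N87°E, 10.7 km): east 10.7 sin 87° = 10.69, north 10.7 cos 87° = 0.56
Current position: (10.69, 0.56). Target: (-31.4, -24.5). Remaining: Δeast = -42.09, Δnorth = -25.06.
Bearing = atan2(-42.09, -25.06) mod 360° = 239.23°; distance = √((-42.09)² + (-25.06)²) = 48.981 km.

239°, 49.0 km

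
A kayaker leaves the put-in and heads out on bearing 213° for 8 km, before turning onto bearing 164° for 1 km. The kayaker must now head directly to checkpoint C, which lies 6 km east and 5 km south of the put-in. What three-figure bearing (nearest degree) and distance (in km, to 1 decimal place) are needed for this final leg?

Leg 1 (213°, 8 km): east 8 sin 213° = -4.36, north 8 cos 213° = -6.71
Leg 2 (164°, 1 km): east 1 sin 164° = 0.28, north 1 cos 164° = -0.96
Current position: (-4.08, -7.67). Target: (6, -5). Remaining: Δeast = 10.08, Δnorth = 2.67.
Bearing = atan2(10.08, 2.67) mod 360° = 75.16°; distance = √((10.08)² + (2.67)²) = 10.429 km.

075°, 10.4 km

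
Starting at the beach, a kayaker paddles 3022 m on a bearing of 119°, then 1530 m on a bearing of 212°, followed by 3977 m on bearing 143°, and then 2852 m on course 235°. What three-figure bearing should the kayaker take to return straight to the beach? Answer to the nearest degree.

Leg 1 (119°, 3022 m): east 3022 sin 119° = 2643.10, north 3022 cos 119° = -1465.09
Leg 2 (212°, 1530 m): east 1530 sin 212° = -810.78, north 1530 cos 212° = -1297.51
Leg 3 (143°, 3977 m): east 3977 sin 143° = 2393.42, north 3977 cos 143° = -3176.17
Leg 4 (235°, 2852 m): east 2852 sin 235° = -2336.22, north 2852 cos 235° = -1635.84
Net displacement: 1889.52 east, -7574.62 north. Direction back to start is (-1889.52, 7574.62): bearing = atan2(-1889.52, 7574.62) mod 360° = 345.99° ≈ 346°.

346°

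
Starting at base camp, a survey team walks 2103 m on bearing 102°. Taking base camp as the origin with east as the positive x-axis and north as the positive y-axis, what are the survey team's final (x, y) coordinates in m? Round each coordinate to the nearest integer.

(2057, -437)

Leg 1 (102°, 2103 m): east 2103 sin 102° = 2057.04, north 2103 cos 102° = -437.24
Summing: 2057.04 m east, -437.24 m north → (2057, -437).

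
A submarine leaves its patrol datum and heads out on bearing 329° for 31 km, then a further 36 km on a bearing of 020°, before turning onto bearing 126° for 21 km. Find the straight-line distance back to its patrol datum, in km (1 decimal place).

Leg 1 (329°, 31 km): east 31 sin 329° = -15.97, north 31 cos 329° = 26.57
Leg 2 (020°, 36 km): east 36 sin 20° = 12.31, north 36 cos 20° = 33.83
Leg 3 (126°, 21 km): east 21 sin 126° = 16.99, north 21 cos 126° = -12.34
Net: 13.34 east, 48.06 north. Distance = √((13.34)² + (48.06)²) = 49.874 km.

49.9 km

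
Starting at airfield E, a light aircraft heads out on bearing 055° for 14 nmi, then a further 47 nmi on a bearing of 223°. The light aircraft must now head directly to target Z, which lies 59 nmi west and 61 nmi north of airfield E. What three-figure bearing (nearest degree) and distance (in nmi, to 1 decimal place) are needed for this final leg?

Leg 1 (055°, 14 nmi): east 14 sin 55° = 11.47, north 14 cos 55° = 8.03
Leg 2 (223°, 47 nmi): east 47 sin 223° = -32.05, north 47 cos 223° = -34.37
Current position: (-20.59, -26.34). Target: (-59, 61). Remaining: Δeast = -38.41, Δnorth = 87.34.
Bearing = atan2(-38.41, 87.34) mod 360° = 336.26°; distance = √((-38.41)² + (87.34)²) = 95.418 nmi.

336°, 95.4 nmi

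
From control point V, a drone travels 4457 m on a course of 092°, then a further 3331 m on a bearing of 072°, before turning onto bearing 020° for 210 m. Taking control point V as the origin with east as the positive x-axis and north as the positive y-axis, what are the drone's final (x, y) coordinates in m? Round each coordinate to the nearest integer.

Leg 1 (092°, 4457 m): east 4457 sin 92° = 4454.28, north 4457 cos 92° = -155.55
Leg 2 (072°, 3331 m): east 3331 sin 72° = 3167.97, north 3331 cos 72° = 1029.34
Leg 3 (020°, 210 m): east 210 sin 20° = 71.82, north 210 cos 20° = 197.34
Summing: 7694.08 m east, 1071.12 m north → (7694, 1071).

(7694, 1071)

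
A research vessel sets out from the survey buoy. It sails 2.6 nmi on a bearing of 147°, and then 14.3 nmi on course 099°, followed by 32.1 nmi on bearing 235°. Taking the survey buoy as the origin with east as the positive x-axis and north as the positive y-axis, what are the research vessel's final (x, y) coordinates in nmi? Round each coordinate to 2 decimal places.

Leg 1 (147°, 2.6 nmi): east 2.6 sin 147° = 1.42, north 2.6 cos 147° = -2.18
Leg 2 (099°, 14.3 nmi): east 14.3 sin 99° = 14.12, north 14.3 cos 99° = -2.24
Leg 3 (235°, 32.1 nmi): east 32.1 sin 235° = -26.29, north 32.1 cos 235° = -18.41
Summing: -10.75 nmi east, -22.83 nmi north → (-10.75, -22.83).

(-10.75, -22.83)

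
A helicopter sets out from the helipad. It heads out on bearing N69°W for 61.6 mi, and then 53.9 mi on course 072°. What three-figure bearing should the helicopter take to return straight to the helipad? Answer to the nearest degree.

171°

Leg 1 (N69°W, 61.6 mi): east 61.6 sin 291° = -57.51, north 61.6 cos 291° = 22.08
Leg 2 (072°, 53.9 mi): east 53.9 sin 72° = 51.26, north 53.9 cos 72° = 16.66
Net displacement: -6.25 east, 38.73 north. Direction back to start is (6.25, -38.73): bearing = atan2(6.25, -38.73) mod 360° = 170.84° ≈ 171°.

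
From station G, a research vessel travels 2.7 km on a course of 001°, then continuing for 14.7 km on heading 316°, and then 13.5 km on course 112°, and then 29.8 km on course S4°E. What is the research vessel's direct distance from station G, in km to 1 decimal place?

Leg 1 (001°, 2.7 km): east 2.7 sin 1° = 0.05, north 2.7 cos 1° = 2.70
Leg 2 (316°, 14.7 km): east 14.7 sin 316° = -10.21, north 14.7 cos 316° = 10.57
Leg 3 (112°, 13.5 km): east 13.5 sin 112° = 12.52, north 13.5 cos 112° = -5.06
Leg 4 (S4°E, 29.8 km): east 29.8 sin 176° = 2.08, north 29.8 cos 176° = -29.73
Net: 4.43 east, -21.51 north. Distance = √((4.43)² + (-21.51)²) = 21.962 km.

22.0 km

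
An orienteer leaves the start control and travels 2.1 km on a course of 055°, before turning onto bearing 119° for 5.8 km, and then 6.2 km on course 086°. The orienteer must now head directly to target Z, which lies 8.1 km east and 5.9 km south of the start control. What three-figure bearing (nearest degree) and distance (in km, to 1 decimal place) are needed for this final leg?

226°, 6.8 km

Leg 1 (055°, 2.1 km): east 2.1 sin 55° = 1.72, north 2.1 cos 55° = 1.20
Leg 2 (119°, 5.8 km): east 5.8 sin 119° = 5.07, north 5.8 cos 119° = -2.81
Leg 3 (086°, 6.2 km): east 6.2 sin 86° = 6.18, north 6.2 cos 86° = 0.43
Current position: (12.98, -1.17). Target: (8.1, -5.9). Remaining: Δeast = -4.88, Δnorth = -4.73.
Bearing = atan2(-4.88, -4.73) mod 360° = 225.91°; distance = √((-4.88)² + (-4.73)²) = 6.791 km.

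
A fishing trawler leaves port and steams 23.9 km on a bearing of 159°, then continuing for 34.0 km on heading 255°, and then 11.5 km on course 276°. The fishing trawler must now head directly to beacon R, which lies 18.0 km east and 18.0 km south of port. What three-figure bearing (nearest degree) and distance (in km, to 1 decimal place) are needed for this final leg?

Leg 1 (159°, 23.9 km): east 23.9 sin 159° = 8.56, north 23.9 cos 159° = -22.31
Leg 2 (255°, 34.0 km): east 34.0 sin 255° = -32.84, north 34.0 cos 255° = -8.80
Leg 3 (276°, 11.5 km): east 11.5 sin 276° = -11.44, north 11.5 cos 276° = 1.20
Current position: (-35.71, -29.91). Target: (18.0, -18.0). Remaining: Δeast = 53.71, Δnorth = 11.91.
Bearing = atan2(53.71, 11.91) mod 360° = 77.50°; distance = √((53.71)² + (11.91)²) = 55.018 km.

077°, 55.0 km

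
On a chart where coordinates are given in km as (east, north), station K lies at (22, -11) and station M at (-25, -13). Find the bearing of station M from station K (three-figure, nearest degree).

268°

Δeast = -25 − 22 = -47.00; Δnorth = -13 − -11 = -2.00.
Bearing = atan2(Δeast, Δnorth) mod 360° = 267.56° ≈ 268°.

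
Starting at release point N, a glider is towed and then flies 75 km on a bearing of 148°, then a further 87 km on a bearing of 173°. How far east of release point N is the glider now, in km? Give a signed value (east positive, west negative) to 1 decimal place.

50.3 km

Leg 1 (148°, 75 km): east 75 sin 148° = 39.74, north 75 cos 148° = -63.60
Leg 2 (173°, 87 km): east 87 sin 173° = 10.60, north 87 cos 173° = -86.35
Net east component: 50.35 km.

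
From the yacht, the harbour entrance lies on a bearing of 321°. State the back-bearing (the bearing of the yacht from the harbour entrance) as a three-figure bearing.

141°

Back-bearing = 321° − 180° = 141°.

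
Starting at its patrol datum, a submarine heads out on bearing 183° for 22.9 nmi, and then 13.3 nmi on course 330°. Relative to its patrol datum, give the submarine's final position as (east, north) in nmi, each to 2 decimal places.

Leg 1 (183°, 22.9 nmi): east 22.9 sin 183° = -1.20, north 22.9 cos 183° = -22.87
Leg 2 (330°, 13.3 nmi): east 13.3 sin 330° = -6.65, north 13.3 cos 330° = 11.52
Summing: -7.85 nmi east, -11.35 nmi north → (-7.85, -11.35).

(-7.85, -11.35)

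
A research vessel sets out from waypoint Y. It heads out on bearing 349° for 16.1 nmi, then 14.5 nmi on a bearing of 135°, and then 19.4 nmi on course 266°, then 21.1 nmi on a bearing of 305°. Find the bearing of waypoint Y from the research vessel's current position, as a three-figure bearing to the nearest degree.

119°

Leg 1 (349°, 16.1 nmi): east 16.1 sin 349° = -3.07, north 16.1 cos 349° = 15.80
Leg 2 (135°, 14.5 nmi): east 14.5 sin 135° = 10.25, north 14.5 cos 135° = -10.25
Leg 3 (266°, 19.4 nmi): east 19.4 sin 266° = -19.35, north 19.4 cos 266° = -1.35
Leg 4 (305°, 21.1 nmi): east 21.1 sin 305° = -17.28, north 21.1 cos 305° = 12.10
Net displacement: -29.46 east, 16.30 north. Direction back to start is (29.46, -16.30): bearing = atan2(29.46, -16.30) mod 360° = 118.96° ≈ 119°.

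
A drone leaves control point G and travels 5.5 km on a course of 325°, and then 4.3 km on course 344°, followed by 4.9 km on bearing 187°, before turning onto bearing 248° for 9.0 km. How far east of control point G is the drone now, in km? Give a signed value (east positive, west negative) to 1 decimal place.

-13.3 km

Leg 1 (325°, 5.5 km): east 5.5 sin 325° = -3.15, north 5.5 cos 325° = 4.51
Leg 2 (344°, 4.3 km): east 4.3 sin 344° = -1.19, north 4.3 cos 344° = 4.13
Leg 3 (187°, 4.9 km): east 4.9 sin 187° = -0.60, north 4.9 cos 187° = -4.86
Leg 4 (248°, 9.0 km): east 9.0 sin 248° = -8.34, north 9.0 cos 248° = -3.37
Net east component: -13.28 km.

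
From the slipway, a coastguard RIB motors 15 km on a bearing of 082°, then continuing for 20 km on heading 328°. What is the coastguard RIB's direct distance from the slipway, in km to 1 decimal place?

Leg 1 (082°, 15 km): east 15 sin 82° = 14.85, north 15 cos 82° = 2.09
Leg 2 (328°, 20 km): east 20 sin 328° = -10.60, north 20 cos 328° = 16.96
Net: 4.26 east, 19.05 north. Distance = √((4.26)² + (19.05)²) = 19.518 km.

19.5 km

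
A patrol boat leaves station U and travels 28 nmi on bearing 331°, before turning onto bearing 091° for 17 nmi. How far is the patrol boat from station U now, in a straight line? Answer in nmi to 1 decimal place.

Leg 1 (331°, 28 nmi): east 28 sin 331° = -13.57, north 28 cos 331° = 24.49
Leg 2 (091°, 17 nmi): east 17 sin 91° = 17.00, north 17 cos 91° = -0.30
Net: 3.42 east, 24.19 north. Distance = √((3.42)² + (24.19)²) = 24.434 nmi.

24.4 nmi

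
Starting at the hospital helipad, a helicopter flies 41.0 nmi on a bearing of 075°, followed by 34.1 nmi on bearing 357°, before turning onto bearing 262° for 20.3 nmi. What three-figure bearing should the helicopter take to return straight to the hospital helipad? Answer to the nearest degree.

Leg 1 (075°, 41.0 nmi): east 41.0 sin 75° = 39.60, north 41.0 cos 75° = 10.61
Leg 2 (357°, 34.1 nmi): east 34.1 sin 357° = -1.78, north 34.1 cos 357° = 34.05
Leg 3 (262°, 20.3 nmi): east 20.3 sin 262° = -20.10, north 20.3 cos 262° = -2.83
Net displacement: 17.72 east, 41.84 north. Direction back to start is (-17.72, -41.84): bearing = atan2(-17.72, -41.84) mod 360° = 202.95° ≈ 203°.

203°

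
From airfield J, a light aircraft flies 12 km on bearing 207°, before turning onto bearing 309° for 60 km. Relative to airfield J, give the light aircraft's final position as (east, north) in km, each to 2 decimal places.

(-52.08, 27.07)

Leg 1 (207°, 12 km): east 12 sin 207° = -5.45, north 12 cos 207° = -10.69
Leg 2 (309°, 60 km): east 60 sin 309° = -46.63, north 60 cos 309° = 37.76
Summing: -52.08 km east, 27.07 km north → (-52.08, 27.07).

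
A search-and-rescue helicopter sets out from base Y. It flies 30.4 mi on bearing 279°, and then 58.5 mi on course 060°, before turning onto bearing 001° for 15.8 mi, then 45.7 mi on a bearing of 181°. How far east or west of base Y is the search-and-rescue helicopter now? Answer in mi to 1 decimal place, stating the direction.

Leg 1 (279°, 30.4 mi): east 30.4 sin 279° = -30.03, north 30.4 cos 279° = 4.76
Leg 2 (060°, 58.5 mi): east 58.5 sin 60° = 50.66, north 58.5 cos 60° = 29.25
Leg 3 (001°, 15.8 mi): east 15.8 sin 1° = 0.28, north 15.8 cos 1° = 15.80
Leg 4 (181°, 45.7 mi): east 45.7 sin 181° = -0.80, north 45.7 cos 181° = -45.69
Net east component: 20.11 mi.

20.1 mi east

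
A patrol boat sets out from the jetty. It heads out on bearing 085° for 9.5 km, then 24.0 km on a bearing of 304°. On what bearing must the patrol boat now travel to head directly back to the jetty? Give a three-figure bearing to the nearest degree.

Leg 1 (085°, 9.5 km): east 9.5 sin 85° = 9.46, north 9.5 cos 85° = 0.83
Leg 2 (304°, 24.0 km): east 24.0 sin 304° = -19.90, north 24.0 cos 304° = 13.42
Net displacement: -10.43 east, 14.25 north. Direction back to start is (10.43, -14.25): bearing = atan2(10.43, -14.25) mod 360° = 143.79° ≈ 144°.

144°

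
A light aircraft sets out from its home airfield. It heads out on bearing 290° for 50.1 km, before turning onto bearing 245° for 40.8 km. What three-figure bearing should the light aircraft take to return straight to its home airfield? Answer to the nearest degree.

090°

Leg 1 (290°, 50.1 km): east 50.1 sin 290° = -47.08, north 50.1 cos 290° = 17.14
Leg 2 (245°, 40.8 km): east 40.8 sin 245° = -36.98, north 40.8 cos 245° = -17.24
Net displacement: -84.06 east, -0.11 north. Direction back to start is (84.06, 0.11): bearing = atan2(84.06, 0.11) mod 360° = 89.93° ≈ 090°.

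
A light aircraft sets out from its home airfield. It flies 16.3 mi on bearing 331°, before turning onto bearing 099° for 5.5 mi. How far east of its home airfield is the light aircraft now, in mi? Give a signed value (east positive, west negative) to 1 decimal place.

Leg 1 (331°, 16.3 mi): east 16.3 sin 331° = -7.90, north 16.3 cos 331° = 14.26
Leg 2 (099°, 5.5 mi): east 5.5 sin 99° = 5.43, north 5.5 cos 99° = -0.86
Net east component: -2.47 mi.

-2.5 mi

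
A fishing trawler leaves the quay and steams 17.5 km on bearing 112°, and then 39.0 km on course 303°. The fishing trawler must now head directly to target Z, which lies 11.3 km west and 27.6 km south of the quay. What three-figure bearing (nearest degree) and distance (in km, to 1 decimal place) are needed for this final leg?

Leg 1 (112°, 17.5 km): east 17.5 sin 112° = 16.23, north 17.5 cos 112° = -6.56
Leg 2 (303°, 39.0 km): east 39.0 sin 303° = -32.71, north 39.0 cos 303° = 21.24
Current position: (-16.48, 14.69). Target: (-11.3, -27.6). Remaining: Δeast = 5.18, Δnorth = -42.29.
Bearing = atan2(5.18, -42.29) mod 360° = 173.01°; distance = √((5.18)² + (-42.29)²) = 42.602 km.

173°, 42.6 km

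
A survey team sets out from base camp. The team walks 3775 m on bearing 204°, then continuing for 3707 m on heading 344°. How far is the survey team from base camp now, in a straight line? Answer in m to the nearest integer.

Leg 1 (204°, 3775 m): east 3775 sin 204° = -1535.43, north 3775 cos 204° = -3448.63
Leg 2 (344°, 3707 m): east 3707 sin 344° = -1021.79, north 3707 cos 344° = 3563.40
Net: -2557.22 east, 114.76 north. Distance = √((-2557.22)² + (114.76)²) = 2559.792 m.

2560 m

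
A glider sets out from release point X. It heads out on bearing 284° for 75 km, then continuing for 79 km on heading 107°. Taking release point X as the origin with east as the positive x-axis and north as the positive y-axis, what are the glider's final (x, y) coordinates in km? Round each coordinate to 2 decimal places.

(2.78, -4.95)

Leg 1 (284°, 75 km): east 75 sin 284° = -72.77, north 75 cos 284° = 18.14
Leg 2 (107°, 79 km): east 79 sin 107° = 75.55, north 79 cos 107° = -23.10
Summing: 2.78 km east, -4.95 km north → (2.78, -4.95).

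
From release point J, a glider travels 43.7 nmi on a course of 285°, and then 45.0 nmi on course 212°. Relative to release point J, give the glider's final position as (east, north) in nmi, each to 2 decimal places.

Leg 1 (285°, 43.7 nmi): east 43.7 sin 285° = -42.21, north 43.7 cos 285° = 11.31
Leg 2 (212°, 45.0 nmi): east 45.0 sin 212° = -23.85, north 45.0 cos 212° = -38.16
Summing: -66.06 nmi east, -26.85 nmi north → (-66.06, -26.85).

(-66.06, -26.85)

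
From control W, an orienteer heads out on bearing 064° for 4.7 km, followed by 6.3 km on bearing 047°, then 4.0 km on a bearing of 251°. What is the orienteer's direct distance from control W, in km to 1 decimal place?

Leg 1 (064°, 4.7 km): east 4.7 sin 64° = 4.22, north 4.7 cos 64° = 2.06
Leg 2 (047°, 6.3 km): east 6.3 sin 47° = 4.61, north 6.3 cos 47° = 4.30
Leg 3 (251°, 4.0 km): east 4.0 sin 251° = -3.78, north 4.0 cos 251° = -1.30
Net: 5.05 east, 5.05 north. Distance = √((5.05)² + (5.05)²) = 7.145 km.

7.1 km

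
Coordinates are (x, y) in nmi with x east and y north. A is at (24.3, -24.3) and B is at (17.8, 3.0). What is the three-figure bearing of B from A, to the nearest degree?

347°

Δeast = 17.8 − 24.3 = -6.50; Δnorth = 3.0 − -24.3 = 27.30.
Bearing = atan2(Δeast, Δnorth) mod 360° = 346.61° ≈ 347°.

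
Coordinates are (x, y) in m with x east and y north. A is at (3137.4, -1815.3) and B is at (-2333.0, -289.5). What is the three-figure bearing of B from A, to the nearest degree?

Δeast = -2333.0 − 3137.4 = -5470.40; Δnorth = -289.5 − -1815.3 = 1525.80.
Bearing = atan2(Δeast, Δnorth) mod 360° = 285.58° ≈ 286°.

286°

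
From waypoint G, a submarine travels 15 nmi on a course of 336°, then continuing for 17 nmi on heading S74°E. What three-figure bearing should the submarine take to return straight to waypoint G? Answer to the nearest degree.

Leg 1 (336°, 15 nmi): east 15 sin 336° = -6.10, north 15 cos 336° = 13.70
Leg 2 (S74°E, 17 nmi): east 17 sin 106° = 16.34, north 17 cos 106° = -4.69
Net displacement: 10.24 east, 9.02 north. Direction back to start is (-10.24, -9.02): bearing = atan2(-10.24, -9.02) mod 360° = 228.63° ≈ 229°.

229°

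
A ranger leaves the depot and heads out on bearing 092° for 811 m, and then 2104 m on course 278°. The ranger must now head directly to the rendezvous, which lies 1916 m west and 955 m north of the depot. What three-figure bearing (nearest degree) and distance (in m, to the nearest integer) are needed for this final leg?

Leg 1 (092°, 811 m): east 811 sin 92° = 810.51, north 811 cos 92° = -28.30
Leg 2 (278°, 2104 m): east 2104 sin 278° = -2083.52, north 2104 cos 278° = 292.82
Current position: (-1273.02, 264.52). Target: (-1916, 955). Remaining: Δeast = -642.98, Δnorth = 690.48.
Bearing = atan2(-642.98, 690.48) mod 360° = 317.04°; distance = √((-642.98)² + (690.48)²) = 943.500 m.

317°, 944 m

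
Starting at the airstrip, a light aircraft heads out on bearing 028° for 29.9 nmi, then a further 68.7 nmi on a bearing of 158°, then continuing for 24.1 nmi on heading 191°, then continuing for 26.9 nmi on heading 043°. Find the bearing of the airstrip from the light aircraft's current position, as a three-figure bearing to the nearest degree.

308°

Leg 1 (028°, 29.9 nmi): east 29.9 sin 28° = 14.04, north 29.9 cos 28° = 26.40
Leg 2 (158°, 68.7 nmi): east 68.7 sin 158° = 25.74, north 68.7 cos 158° = -63.70
Leg 3 (191°, 24.1 nmi): east 24.1 sin 191° = -4.60, north 24.1 cos 191° = -23.66
Leg 4 (043°, 26.9 nmi): east 26.9 sin 43° = 18.35, north 26.9 cos 43° = 19.67
Net displacement: 53.52 east, -41.28 north. Direction back to start is (-53.52, 41.28): bearing = atan2(-53.52, 41.28) mod 360° = 307.64° ≈ 308°.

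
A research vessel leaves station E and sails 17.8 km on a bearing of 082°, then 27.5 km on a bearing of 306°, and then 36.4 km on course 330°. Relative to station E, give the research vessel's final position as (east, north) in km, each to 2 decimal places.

Leg 1 (082°, 17.8 km): east 17.8 sin 82° = 17.63, north 17.8 cos 82° = 2.48
Leg 2 (306°, 27.5 km): east 27.5 sin 306° = -22.25, north 27.5 cos 306° = 16.16
Leg 3 (330°, 36.4 km): east 36.4 sin 330° = -18.20, north 36.4 cos 330° = 31.52
Summing: -22.82 km east, 50.16 km north → (-22.82, 50.16).

(-22.82, 50.16)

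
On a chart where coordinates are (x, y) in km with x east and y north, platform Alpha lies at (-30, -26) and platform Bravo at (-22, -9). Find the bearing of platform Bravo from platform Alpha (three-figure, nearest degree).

025°

Δeast = -22 − -30 = 8.00; Δnorth = -9 − -26 = 17.00.
Bearing = atan2(Δeast, Δnorth) mod 360° = 25.20° ≈ 025°.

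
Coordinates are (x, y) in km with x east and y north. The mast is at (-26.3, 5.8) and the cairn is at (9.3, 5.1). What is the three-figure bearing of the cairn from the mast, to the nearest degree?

Δeast = 9.3 − -26.3 = 35.60; Δnorth = 5.1 − 5.8 = -0.70.
Bearing = atan2(Δeast, Δnorth) mod 360° = 91.13° ≈ 091°.

091°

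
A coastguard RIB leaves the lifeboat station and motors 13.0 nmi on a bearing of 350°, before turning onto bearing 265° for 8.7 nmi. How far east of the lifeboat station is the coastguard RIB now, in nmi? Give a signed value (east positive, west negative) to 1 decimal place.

Leg 1 (350°, 13.0 nmi): east 13.0 sin 350° = -2.26, north 13.0 cos 350° = 12.80
Leg 2 (265°, 8.7 nmi): east 8.7 sin 265° = -8.67, north 8.7 cos 265° = -0.76
Net east component: -10.92 nmi.

-10.9 nmi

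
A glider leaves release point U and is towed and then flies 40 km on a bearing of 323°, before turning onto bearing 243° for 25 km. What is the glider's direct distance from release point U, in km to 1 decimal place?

50.7 km

Leg 1 (323°, 40 km): east 40 sin 323° = -24.07, north 40 cos 323° = 31.95
Leg 2 (243°, 25 km): east 25 sin 243° = -22.28, north 25 cos 243° = -11.35
Net: -46.35 east, 20.60 north. Distance = √((-46.35)² + (20.60)²) = 50.718 km.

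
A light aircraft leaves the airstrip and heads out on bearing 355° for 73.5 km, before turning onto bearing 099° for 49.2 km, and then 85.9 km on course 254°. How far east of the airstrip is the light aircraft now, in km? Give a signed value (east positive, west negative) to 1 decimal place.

-40.4 km

Leg 1 (355°, 73.5 km): east 73.5 sin 355° = -6.41, north 73.5 cos 355° = 73.22
Leg 2 (099°, 49.2 km): east 49.2 sin 99° = 48.59, north 49.2 cos 99° = -7.70
Leg 3 (254°, 85.9 km): east 85.9 sin 254° = -82.57, north 85.9 cos 254° = -23.68
Net east component: -40.38 km.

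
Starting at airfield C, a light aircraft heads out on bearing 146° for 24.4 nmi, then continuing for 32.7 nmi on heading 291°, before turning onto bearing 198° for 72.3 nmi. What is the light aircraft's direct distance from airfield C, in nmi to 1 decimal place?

86.7 nmi

Leg 1 (146°, 24.4 nmi): east 24.4 sin 146° = 13.64, north 24.4 cos 146° = -20.23
Leg 2 (291°, 32.7 nmi): east 32.7 sin 291° = -30.53, north 32.7 cos 291° = 11.72
Leg 3 (198°, 72.3 nmi): east 72.3 sin 198° = -22.34, north 72.3 cos 198° = -68.76
Net: -39.23 east, -77.27 north. Distance = √((-39.23)² + (-77.27)²) = 86.657 nmi.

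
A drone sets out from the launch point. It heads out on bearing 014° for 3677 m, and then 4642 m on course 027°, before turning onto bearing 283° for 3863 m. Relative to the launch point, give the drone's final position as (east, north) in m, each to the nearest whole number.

Leg 1 (014°, 3677 m): east 3677 sin 14° = 889.55, north 3677 cos 14° = 3567.78
Leg 2 (027°, 4642 m): east 4642 sin 27° = 2107.42, north 4642 cos 27° = 4136.05
Leg 3 (283°, 3863 m): east 3863 sin 283° = -3763.99, north 3863 cos 283° = 868.99
Summing: -767.02 m east, 8572.82 m north → (-767, 8573).

(-767, 8573)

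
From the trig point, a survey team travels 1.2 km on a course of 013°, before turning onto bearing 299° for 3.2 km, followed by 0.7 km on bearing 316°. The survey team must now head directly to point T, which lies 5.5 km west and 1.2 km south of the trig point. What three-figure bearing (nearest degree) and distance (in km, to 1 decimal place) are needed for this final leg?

Leg 1 (013°, 1.2 km): east 1.2 sin 13° = 0.27, north 1.2 cos 13° = 1.17
Leg 2 (299°, 3.2 km): east 3.2 sin 299° = -2.80, north 3.2 cos 299° = 1.55
Leg 3 (316°, 0.7 km): east 0.7 sin 316° = -0.49, north 0.7 cos 316° = 0.50
Current position: (-3.02, 3.22). Target: (-5.5, -1.2). Remaining: Δeast = -2.48, Δnorth = -4.42.
Bearing = atan2(-2.48, -4.42) mod 360° = 209.32°; distance = √((-2.48)² + (-4.42)²) = 5.074 km.

209°, 5.1 km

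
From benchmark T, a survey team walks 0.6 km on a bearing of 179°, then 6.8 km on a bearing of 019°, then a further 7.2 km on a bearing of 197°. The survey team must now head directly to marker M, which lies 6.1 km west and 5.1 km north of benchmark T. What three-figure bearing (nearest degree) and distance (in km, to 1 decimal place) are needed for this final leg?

315°, 8.8 km

Leg 1 (179°, 0.6 km): east 0.6 sin 179° = 0.01, north 0.6 cos 179° = -0.60
Leg 2 (019°, 6.8 km): east 6.8 sin 19° = 2.21, north 6.8 cos 19° = 6.43
Leg 3 (197°, 7.2 km): east 7.2 sin 197° = -2.11, north 7.2 cos 197° = -6.89
Current position: (0.12, -1.06). Target: (-6.1, 5.1). Remaining: Δeast = -6.22, Δnorth = 6.16.
Bearing = atan2(-6.22, 6.16) mod 360° = 314.71°; distance = √((-6.22)² + (6.16)²) = 8.751 km.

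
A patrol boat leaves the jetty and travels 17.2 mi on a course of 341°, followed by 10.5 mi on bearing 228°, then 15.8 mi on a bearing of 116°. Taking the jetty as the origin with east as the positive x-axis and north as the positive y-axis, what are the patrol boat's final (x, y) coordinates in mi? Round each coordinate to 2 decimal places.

Leg 1 (341°, 17.2 mi): east 17.2 sin 341° = -5.60, north 17.2 cos 341° = 16.26
Leg 2 (228°, 10.5 mi): east 10.5 sin 228° = -7.80, north 10.5 cos 228° = -7.03
Leg 3 (116°, 15.8 mi): east 15.8 sin 116° = 14.20, north 15.8 cos 116° = -6.93
Summing: 0.80 mi east, 2.31 mi north → (0.80, 2.31).

(0.80, 2.31)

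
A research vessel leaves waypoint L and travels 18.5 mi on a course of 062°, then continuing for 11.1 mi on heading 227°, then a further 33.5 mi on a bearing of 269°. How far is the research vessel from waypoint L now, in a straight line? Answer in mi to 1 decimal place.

Leg 1 (062°, 18.5 mi): east 18.5 sin 62° = 16.33, north 18.5 cos 62° = 8.69
Leg 2 (227°, 11.1 mi): east 11.1 sin 227° = -8.12, north 11.1 cos 227° = -7.57
Leg 3 (269°, 33.5 mi): east 33.5 sin 269° = -33.49, north 33.5 cos 269° = -0.58
Net: -25.28 east, 0.53 north. Distance = √((-25.28)² + (0.53)²) = 25.284 mi.

25.3 mi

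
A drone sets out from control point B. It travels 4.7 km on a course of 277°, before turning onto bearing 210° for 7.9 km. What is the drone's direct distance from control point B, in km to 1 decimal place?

Leg 1 (277°, 4.7 km): east 4.7 sin 277° = -4.66, north 4.7 cos 277° = 0.57
Leg 2 (210°, 7.9 km): east 7.9 sin 210° = -3.95, north 7.9 cos 210° = -6.84
Net: -8.61 east, -6.27 north. Distance = √((-8.61)² + (-6.27)²) = 10.654 km.

10.7 km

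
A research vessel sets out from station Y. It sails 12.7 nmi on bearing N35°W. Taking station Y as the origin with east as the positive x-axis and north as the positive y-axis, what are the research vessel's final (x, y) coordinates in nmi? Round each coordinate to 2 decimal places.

(-7.28, 10.40)

Leg 1 (N35°W, 12.7 nmi): east 12.7 sin 325° = -7.28, north 12.7 cos 325° = 10.40
Summing: -7.28 nmi east, 10.40 nmi north → (-7.28, 10.40).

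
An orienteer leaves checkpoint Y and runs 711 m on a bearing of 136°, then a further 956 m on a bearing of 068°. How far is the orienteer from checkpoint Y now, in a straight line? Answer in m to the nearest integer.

1389 m

Leg 1 (136°, 711 m): east 711 sin 136° = 493.90, north 711 cos 136° = -511.45
Leg 2 (068°, 956 m): east 956 sin 68° = 886.39, north 956 cos 68° = 358.12
Net: 1380.29 east, -153.33 north. Distance = √((1380.29)² + (-153.33)²) = 1388.780 m.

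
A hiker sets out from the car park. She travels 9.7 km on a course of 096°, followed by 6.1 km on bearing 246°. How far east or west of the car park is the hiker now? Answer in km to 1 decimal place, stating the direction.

4.1 km east

Leg 1 (096°, 9.7 km): east 9.7 sin 96° = 9.65, north 9.7 cos 96° = -1.01
Leg 2 (246°, 6.1 km): east 6.1 sin 246° = -5.57, north 6.1 cos 246° = -2.48
Net east component: 4.07 km.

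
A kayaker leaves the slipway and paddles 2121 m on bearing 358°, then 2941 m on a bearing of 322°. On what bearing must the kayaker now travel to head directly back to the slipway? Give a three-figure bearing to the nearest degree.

Leg 1 (358°, 2121 m): east 2121 sin 358° = -74.02, north 2121 cos 358° = 2119.71
Leg 2 (322°, 2941 m): east 2941 sin 322° = -1810.66, north 2941 cos 322° = 2317.54
Net displacement: -1884.68 east, 4437.25 north. Direction back to start is (1884.68, -4437.25): bearing = atan2(1884.68, -4437.25) mod 360° = 156.99° ≈ 157°.

157°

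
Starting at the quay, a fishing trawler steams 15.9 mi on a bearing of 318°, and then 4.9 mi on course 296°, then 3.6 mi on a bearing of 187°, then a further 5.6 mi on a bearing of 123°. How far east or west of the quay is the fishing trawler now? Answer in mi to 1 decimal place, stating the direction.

Leg 1 (318°, 15.9 mi): east 15.9 sin 318° = -10.64, north 15.9 cos 318° = 11.82
Leg 2 (296°, 4.9 mi): east 4.9 sin 296° = -4.40, north 4.9 cos 296° = 2.15
Leg 3 (187°, 3.6 mi): east 3.6 sin 187° = -0.44, north 3.6 cos 187° = -3.57
Leg 4 (123°, 5.6 mi): east 5.6 sin 123° = 4.70, north 5.6 cos 123° = -3.05
Net east component: -10.79 mi.

10.8 mi west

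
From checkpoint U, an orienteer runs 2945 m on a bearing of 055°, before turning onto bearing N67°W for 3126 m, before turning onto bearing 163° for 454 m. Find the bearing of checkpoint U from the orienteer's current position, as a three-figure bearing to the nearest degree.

Leg 1 (055°, 2945 m): east 2945 sin 55° = 2412.40, north 2945 cos 55° = 1689.18
Leg 2 (N67°W, 3126 m): east 3126 sin 293° = -2877.50, north 3126 cos 293° = 1221.43
Leg 3 (163°, 454 m): east 454 sin 163° = 132.74, north 454 cos 163° = -434.16
Net displacement: -332.36 east, 2476.45 north. Direction back to start is (332.36, -2476.45): bearing = atan2(332.36, -2476.45) mod 360° = 172.36° ≈ 172°.

172°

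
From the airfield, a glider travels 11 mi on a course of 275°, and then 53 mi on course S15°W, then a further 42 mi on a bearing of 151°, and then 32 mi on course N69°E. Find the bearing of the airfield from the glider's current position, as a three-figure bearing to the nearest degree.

341°

Leg 1 (275°, 11 mi): east 11 sin 275° = -10.96, north 11 cos 275° = 0.96
Leg 2 (S15°W, 53 mi): east 53 sin 195° = -13.72, north 53 cos 195° = -51.19
Leg 3 (151°, 42 mi): east 42 sin 151° = 20.36, north 42 cos 151° = -36.73
Leg 4 (N69°E, 32 mi): east 32 sin 69° = 29.87, north 32 cos 69° = 11.47
Net displacement: 25.56 east, -75.50 north. Direction back to start is (-25.56, 75.50): bearing = atan2(-25.56, 75.50) mod 360° = 341.30° ≈ 341°.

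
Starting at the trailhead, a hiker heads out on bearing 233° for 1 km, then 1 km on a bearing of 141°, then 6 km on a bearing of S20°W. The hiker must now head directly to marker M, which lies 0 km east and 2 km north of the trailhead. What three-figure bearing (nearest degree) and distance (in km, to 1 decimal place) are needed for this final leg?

014°, 9.3 km

Leg 1 (233°, 1 km): east 1 sin 233° = -0.80, north 1 cos 233° = -0.60
Leg 2 (141°, 1 km): east 1 sin 141° = 0.63, north 1 cos 141° = -0.78
Leg 3 (S20°W, 6 km): east 6 sin 200° = -2.05, north 6 cos 200° = -5.64
Current position: (-2.22, -7.02). Target: (0, 2). Remaining: Δeast = 2.22, Δnorth = 9.02.
Bearing = atan2(2.22, 9.02) mod 360° = 13.84°; distance = √((2.22)² + (9.02)²) = 9.287 km.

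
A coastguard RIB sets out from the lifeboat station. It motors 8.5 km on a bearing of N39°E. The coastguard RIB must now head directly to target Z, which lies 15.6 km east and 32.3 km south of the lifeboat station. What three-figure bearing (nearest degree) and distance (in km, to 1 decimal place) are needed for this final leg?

165°, 40.2 km

Leg 1 (N39°E, 8.5 km): east 8.5 sin 39° = 5.35, north 8.5 cos 39° = 6.61
Current position: (5.35, 6.61). Target: (15.6, -32.3). Remaining: Δeast = 10.25, Δnorth = -38.91.
Bearing = atan2(10.25, -38.91) mod 360° = 165.24°; distance = √((10.25)² + (-38.91)²) = 40.234 km.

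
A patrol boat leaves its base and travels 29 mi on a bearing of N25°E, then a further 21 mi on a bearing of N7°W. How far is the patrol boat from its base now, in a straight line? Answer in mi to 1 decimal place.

48.1 mi

Leg 1 (N25°E, 29 mi): east 29 sin 25° = 12.26, north 29 cos 25° = 26.28
Leg 2 (N7°W, 21 mi): east 21 sin 353° = -2.56, north 21 cos 353° = 20.84
Net: 9.70 east, 47.13 north. Distance = √((9.70)² + (47.13)²) = 48.114 mi.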